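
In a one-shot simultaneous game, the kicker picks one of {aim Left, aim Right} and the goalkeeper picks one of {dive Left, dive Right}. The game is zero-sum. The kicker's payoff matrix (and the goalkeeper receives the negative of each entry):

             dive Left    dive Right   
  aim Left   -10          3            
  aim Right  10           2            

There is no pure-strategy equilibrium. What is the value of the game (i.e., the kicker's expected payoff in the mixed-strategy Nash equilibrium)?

v = 50/21

For the kicker to be willing to mix, the kicker must be indifferent between aim Left and aim Right, which pins down the goalkeeper's mix.
  the kicker's payoff from aim Left: q·(-10) + (1−q)·3 = -13q + 3
  the kicker's payoff from aim Right: q·10 + (1−q)·2 = 8q + 2
  -13q + 3 = 8q + 2  ⇒  -21q = -1  ⇒  q = 1/21.
The value is the kicker's expected payoff against this mix (using aim Left): (1/21)·(-10) + (20/21)·3 = 50/21.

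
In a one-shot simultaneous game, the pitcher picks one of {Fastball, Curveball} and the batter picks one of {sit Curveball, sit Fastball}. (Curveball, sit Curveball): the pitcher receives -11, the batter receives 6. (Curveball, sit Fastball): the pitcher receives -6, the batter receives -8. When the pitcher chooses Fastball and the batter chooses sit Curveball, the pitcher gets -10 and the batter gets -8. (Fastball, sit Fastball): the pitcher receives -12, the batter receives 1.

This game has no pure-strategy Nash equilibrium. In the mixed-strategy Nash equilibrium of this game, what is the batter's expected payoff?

-58/23

Set the batter's expected payoff from sit Curveball equal to that from sit Fastball:
  the batter's payoff to sit Curveball: p·(-8) + (1−p)·6 = -14p + 6
  the batter's payoff to sit Fastball: p·1 + (1−p)·(-8) = 9p - 8
  -14p + 6 = 9p - 8  ⇒  -23p = -14  ⇒  p = 14/23.
At equilibrium the batter is indifferent across columns, so the batter's payoff equals the payoff from sit Curveball: (14/23)·(-8) + (9/23)·6 = -58/23.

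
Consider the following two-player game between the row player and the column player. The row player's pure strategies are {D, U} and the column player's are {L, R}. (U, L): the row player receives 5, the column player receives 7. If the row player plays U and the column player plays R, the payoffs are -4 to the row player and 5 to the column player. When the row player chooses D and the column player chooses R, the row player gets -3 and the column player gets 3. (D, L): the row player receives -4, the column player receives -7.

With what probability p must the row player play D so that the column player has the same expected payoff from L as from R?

The column player's indifference between L and R determines the row player's mixing probability p:
  the column player's payoff to L: p·(-7) + (1−p)·7 = -14p + 7
  the column player's payoff to R: p·3 + (1−p)·5 = -2p + 5
  -14p + 7 = -2p + 5  ⇒  -12p = -2  ⇒  p = 1/6.

p = 1/6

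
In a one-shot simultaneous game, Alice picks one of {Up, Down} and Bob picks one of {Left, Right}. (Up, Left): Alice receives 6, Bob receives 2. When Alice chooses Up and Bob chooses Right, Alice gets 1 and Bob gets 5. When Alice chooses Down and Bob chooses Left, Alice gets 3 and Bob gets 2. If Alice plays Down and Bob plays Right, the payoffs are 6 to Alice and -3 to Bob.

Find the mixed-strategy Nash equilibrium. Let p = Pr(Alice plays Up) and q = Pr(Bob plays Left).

Bob's indifference between Left and Right determines Alice's mixing probability p:
  Bob's payoff from Left: p·2 + (1−p)·2 = 2
  Bob's payoff from Right: p·5 + (1−p)·(-3) = 8p - 3
  2 = 8p - 3  ⇒  -8p = -5  ⇒  p = 5/8.
For Alice to be willing to mix, Alice must be indifferent between Up and Down, which pins down Bob's mix.
  Alice's expected payoff from Up: q·6 + (1−q)·1 = 5q + 1
  Alice's expected payoff from Down: q·3 + (1−q)·6 = -3q + 6
  5q + 1 = -3q + 6  ⇒  8q = 5  ⇒  q = 5/8.

p = 5/8, q = 5/8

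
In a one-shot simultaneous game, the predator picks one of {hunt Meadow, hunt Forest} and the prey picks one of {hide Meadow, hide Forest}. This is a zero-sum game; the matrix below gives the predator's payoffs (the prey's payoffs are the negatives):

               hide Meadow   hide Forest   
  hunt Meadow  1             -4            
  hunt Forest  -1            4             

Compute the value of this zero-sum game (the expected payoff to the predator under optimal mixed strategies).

For the predator to be willing to mix, the predator must be indifferent between hunt Meadow and hunt Forest, which pins down the prey's mix.
  the predator's payoff to hunt Meadow: q·1 + (1−q)·(-4) = 5q - 4
  the predator's payoff to hunt Forest: q·(-1) + (1−q)·4 = -5q + 4
  5q - 4 = -5q + 4  ⇒  10q = 8  ⇒  q = 4/5.
The value is the predator's expected payoff against this mix (using hunt Meadow): (4/5)·1 + (1/5)·(-4) = 0.

v = 0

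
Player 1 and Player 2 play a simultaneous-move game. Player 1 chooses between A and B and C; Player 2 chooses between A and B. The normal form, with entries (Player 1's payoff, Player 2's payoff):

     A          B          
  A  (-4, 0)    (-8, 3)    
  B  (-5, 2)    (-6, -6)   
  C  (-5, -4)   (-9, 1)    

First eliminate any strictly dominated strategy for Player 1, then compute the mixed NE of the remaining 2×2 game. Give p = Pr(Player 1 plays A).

Player 1's strategy C is strictly dominated by A: -4 > -5 and -8 > -9. Eliminate C.
Player 1's mix must leave Player 2 indifferent between A and B.
  Player 2's payoff from A: p·0 + (1−p)·2 = -2p + 2
  Player 2's payoff from B: p·3 + (1−p)·(-6) = 9p - 6
  -2p + 2 = 9p - 6  ⇒  -11p = -8  ⇒  p = 8/11.

p = 8/11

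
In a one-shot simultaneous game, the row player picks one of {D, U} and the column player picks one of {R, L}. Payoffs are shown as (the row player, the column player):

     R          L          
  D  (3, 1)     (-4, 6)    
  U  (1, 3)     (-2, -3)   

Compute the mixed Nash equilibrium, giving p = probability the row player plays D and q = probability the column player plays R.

p = 6/11, q = 1/2

The column player's indifference between R and L determines the row player's mixing probability p:
  the column player's expected payoff from R: p·1 + (1−p)·3 = -2p + 3
  the column player's expected payoff from L: p·6 + (1−p)·(-3) = 9p - 3
  -2p + 3 = 9p - 3  ⇒  -11p = -6  ⇒  p = 6/11.
The row player's indifference between D and U determines the column player's mixing probability q:
  the row player's payoff from D: q·3 + (1−q)·(-4) = 7q - 4
  the row player's payoff from U: q·1 + (1−q)·(-2) = 3q - 2
  7q - 4 = 3q - 2  ⇒  4q = 2  ⇒  q = 1/2.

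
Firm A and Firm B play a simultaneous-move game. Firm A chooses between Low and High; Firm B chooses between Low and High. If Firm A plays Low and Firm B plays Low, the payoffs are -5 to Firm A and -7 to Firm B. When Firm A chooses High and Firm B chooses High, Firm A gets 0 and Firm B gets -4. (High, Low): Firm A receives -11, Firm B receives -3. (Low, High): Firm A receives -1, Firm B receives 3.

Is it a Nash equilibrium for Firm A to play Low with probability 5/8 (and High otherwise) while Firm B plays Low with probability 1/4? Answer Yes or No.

No

Given Firm A's mix p = 5/8, Firm B's payoff from Low is -11/2 but from High is 3/8. Firm B strictly prefers High, so Firm B would not mix.
So the proposed profile is not a Nash equilibrium.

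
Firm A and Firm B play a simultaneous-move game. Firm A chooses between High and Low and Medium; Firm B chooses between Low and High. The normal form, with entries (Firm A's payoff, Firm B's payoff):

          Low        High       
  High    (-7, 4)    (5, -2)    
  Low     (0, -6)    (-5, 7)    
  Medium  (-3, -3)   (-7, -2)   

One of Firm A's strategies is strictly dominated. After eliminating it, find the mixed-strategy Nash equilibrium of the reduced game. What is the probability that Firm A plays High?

Firm A's strategy Medium is strictly dominated by Low: 0 > -3 and -5 > -7. Eliminate Medium.
Set Firm B's expected payoff from Low equal to that from High:
  Firm B's expected payoff from Low: p·4 + (1−p)·(-6) = 10p - 6
  Firm B's expected payoff from High: p·(-2) + (1−p)·7 = -9p + 7
  10p - 6 = -9p + 7  ⇒  19p = 13  ⇒  p = 13/19.

p = 13/19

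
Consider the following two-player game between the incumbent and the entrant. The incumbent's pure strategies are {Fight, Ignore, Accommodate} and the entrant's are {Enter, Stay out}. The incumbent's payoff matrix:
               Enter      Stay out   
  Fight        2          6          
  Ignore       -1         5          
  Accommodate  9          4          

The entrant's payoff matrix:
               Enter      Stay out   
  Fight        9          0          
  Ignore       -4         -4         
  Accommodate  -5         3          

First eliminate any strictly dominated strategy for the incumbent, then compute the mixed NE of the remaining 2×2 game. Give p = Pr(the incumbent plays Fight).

The incumbent's strategy Ignore is strictly dominated by Fight: 2 > -1 and 6 > 5. Eliminate Ignore.
The incumbent's mix must leave the entrant indifferent between Enter and Stay out.
  the entrant's payoff from Enter: p·9 + (1−p)·(-5) = 14p - 5
  the entrant's payoff from Stay out: p·0 + (1−p)·3 = -3p + 3
  14p - 5 = -3p + 3  ⇒  17p = 8  ⇒  p = 8/17.

p = 8/17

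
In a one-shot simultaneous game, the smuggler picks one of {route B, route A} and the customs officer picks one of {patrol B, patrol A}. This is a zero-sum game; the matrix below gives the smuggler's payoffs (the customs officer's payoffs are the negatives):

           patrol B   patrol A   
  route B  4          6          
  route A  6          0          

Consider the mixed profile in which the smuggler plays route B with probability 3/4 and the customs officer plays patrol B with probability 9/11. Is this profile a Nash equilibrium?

Given the customs officer's mix q = 9/11, the smuggler's payoff from route B is 48/11 but from route A is 54/11. The smuggler strictly prefers route A, so the smuggler would not mix.
So the proposed profile is not a Nash equilibrium.

No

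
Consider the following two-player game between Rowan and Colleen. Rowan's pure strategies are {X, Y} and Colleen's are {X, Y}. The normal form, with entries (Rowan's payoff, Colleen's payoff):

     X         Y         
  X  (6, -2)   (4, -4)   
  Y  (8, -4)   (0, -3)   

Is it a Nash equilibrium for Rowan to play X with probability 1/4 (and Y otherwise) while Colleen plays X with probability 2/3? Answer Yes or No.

No

Given Rowan's mix p = 1/4, Colleen's payoff from X is -7/2 but from Y is -13/4. Colleen strictly prefers Y, so Colleen would not mix.
So the proposed profile is not a Nash equilibrium.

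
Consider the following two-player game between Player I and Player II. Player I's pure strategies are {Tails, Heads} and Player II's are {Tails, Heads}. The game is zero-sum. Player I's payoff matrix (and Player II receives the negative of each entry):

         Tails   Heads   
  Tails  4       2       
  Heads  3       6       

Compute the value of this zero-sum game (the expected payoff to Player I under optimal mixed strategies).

Player I's indifference between Tails and Heads determines Player II's mixing probability q:
  Player I's expected payoff from Tails: q·4 + (1−q)·2 = 2q + 2
  Player I's expected payoff from Heads: q·3 + (1−q)·6 = -3q + 6
  2q + 2 = -3q + 6  ⇒  5q = 4  ⇒  q = 4/5.
The value is Player I's expected payoff against this mix (using Tails): (4/5)·4 + (1/5)·2 = 18/5.

v = 18/5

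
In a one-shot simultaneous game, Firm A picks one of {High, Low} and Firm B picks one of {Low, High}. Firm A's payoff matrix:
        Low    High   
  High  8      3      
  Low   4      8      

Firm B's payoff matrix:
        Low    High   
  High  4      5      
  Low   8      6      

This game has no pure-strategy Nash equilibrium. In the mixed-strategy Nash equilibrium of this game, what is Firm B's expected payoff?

In a mixed equilibrium Firm B is indifferent between Low and High; this condition fixes p.
  Firm B's expected payoff from Low: p·4 + (1−p)·8 = -4p + 8
  Firm B's expected payoff from High: p·5 + (1−p)·6 = -p + 6
  -4p + 8 = -p + 6  ⇒  -3p = -2  ⇒  p = 2/3.
At equilibrium Firm B is indifferent across columns, so Firm B's payoff equals the payoff from Low: (2/3)·4 + (1/3)·8 = 16/3.

16/3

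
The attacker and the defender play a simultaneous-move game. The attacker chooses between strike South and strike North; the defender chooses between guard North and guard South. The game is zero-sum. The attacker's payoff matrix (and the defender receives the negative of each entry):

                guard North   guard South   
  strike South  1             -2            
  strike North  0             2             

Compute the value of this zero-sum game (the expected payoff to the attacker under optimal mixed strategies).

v = 2/5

The attacker's indifference between strike South and strike North determines the defender's mixing probability q:
  the attacker's expected payoff from strike South: q·1 + (1−q)·(-2) = 3q - 2
  the attacker's expected payoff from strike North: q·0 + (1−q)·2 = -2q + 2
  3q - 2 = -2q + 2  ⇒  5q = 4  ⇒  q = 4/5.
The value is the attacker's expected payoff against this mix (using strike South): (4/5)·1 + (1/5)·(-2) = 2/5.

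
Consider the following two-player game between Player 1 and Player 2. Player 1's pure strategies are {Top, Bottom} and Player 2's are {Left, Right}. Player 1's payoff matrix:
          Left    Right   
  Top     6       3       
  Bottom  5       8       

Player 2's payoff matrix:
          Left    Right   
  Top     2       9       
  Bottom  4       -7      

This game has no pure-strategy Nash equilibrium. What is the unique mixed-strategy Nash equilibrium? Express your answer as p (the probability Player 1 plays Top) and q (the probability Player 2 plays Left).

p = 11/18, q = 5/6

In a mixed equilibrium Player 2 is indifferent between Left and Right; this condition fixes p.
  Player 2's expected payoff from Left: p·2 + (1−p)·4 = -2p + 4
  Player 2's expected payoff from Right: p·9 + (1−p)·(-7) = 16p - 7
  -2p + 4 = 16p - 7  ⇒  -18p = -11  ⇒  p = 11/18.
In a mixed equilibrium Player 1 is indifferent between Top and Bottom; this condition fixes q.
  Player 1's expected payoff from Top: q·6 + (1−q)·3 = 3q + 3
  Player 1's expected payoff from Bottom: q·5 + (1−q)·8 = -3q + 8
  3q + 3 = -3q + 8  ⇒  6q = 5  ⇒  q = 5/6.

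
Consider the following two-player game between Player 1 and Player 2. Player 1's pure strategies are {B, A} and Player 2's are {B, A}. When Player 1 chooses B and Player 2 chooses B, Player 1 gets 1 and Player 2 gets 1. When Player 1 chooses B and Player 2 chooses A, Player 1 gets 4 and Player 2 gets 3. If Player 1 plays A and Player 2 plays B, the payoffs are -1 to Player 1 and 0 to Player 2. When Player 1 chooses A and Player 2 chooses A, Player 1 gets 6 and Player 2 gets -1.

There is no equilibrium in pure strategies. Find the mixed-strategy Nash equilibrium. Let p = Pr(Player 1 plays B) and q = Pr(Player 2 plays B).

p = 1/3, q = 1/2

In a mixed equilibrium Player 2 is indifferent between B and A; this condition fixes p.
  Player 2's payoff from B: p·1 + (1−p)·0 = p
  Player 2's payoff from A: p·3 + (1−p)·(-1) = 4p - 1
  p = 4p - 1  ⇒  -3p = -1  ⇒  p = 1/3.
Player 1's indifference between B and A determines Player 2's mixing probability q:
  Player 1's payoff from B: q·1 + (1−q)·4 = -3q + 4
  Player 1's payoff from A: q·(-1) + (1−q)·6 = -7q + 6
  -3q + 4 = -7q + 6  ⇒  4q = 2  ⇒  q = 1/2.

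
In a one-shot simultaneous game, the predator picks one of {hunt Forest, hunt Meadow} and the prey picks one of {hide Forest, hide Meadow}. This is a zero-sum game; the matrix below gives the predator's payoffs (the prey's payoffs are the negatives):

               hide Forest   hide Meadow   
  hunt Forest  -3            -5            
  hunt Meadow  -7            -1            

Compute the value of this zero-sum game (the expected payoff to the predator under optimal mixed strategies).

v = -4

In a mixed equilibrium the predator is indifferent between hunt Forest and hunt Meadow; this condition fixes q.
  the predator's payoff to hunt Forest: q·(-3) + (1−q)·(-5) = 2q - 5
  the predator's payoff to hunt Meadow: q·(-7) + (1−q)·(-1) = -6q - 1
  2q - 5 = -6q - 1  ⇒  8q = 4  ⇒  q = 1/2.
The value is the predator's expected payoff against this mix (using hunt Forest): (1/2)·(-3) + (1/2)·(-5) = -4.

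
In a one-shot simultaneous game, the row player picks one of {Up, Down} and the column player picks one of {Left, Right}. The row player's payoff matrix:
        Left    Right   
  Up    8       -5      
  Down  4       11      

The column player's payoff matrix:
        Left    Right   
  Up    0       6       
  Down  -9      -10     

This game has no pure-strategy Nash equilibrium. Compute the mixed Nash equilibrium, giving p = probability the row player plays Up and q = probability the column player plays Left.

For the column player to be willing to mix, the column player must be indifferent between Left and Right, which pins down the row player's mix.
  the column player's payoff from Left: p·0 + (1−p)·(-9) = 9p - 9
  the column player's payoff from Right: p·6 + (1−p)·(-10) = 16p - 10
  9p - 9 = 16p - 10  ⇒  -7p = -1  ⇒  p = 1/7.
For the row player to be willing to mix, the row player must be indifferent between Up and Down, which pins down the column player's mix.
  the row player's payoff to Up: q·8 + (1−q)·(-5) = 13q - 5
  the row player's payoff to Down: q·4 + (1−q)·11 = -7q + 11
  13q - 5 = -7q + 11  ⇒  20q = 16  ⇒  q = 4/5.

p = 1/7, q = 4/5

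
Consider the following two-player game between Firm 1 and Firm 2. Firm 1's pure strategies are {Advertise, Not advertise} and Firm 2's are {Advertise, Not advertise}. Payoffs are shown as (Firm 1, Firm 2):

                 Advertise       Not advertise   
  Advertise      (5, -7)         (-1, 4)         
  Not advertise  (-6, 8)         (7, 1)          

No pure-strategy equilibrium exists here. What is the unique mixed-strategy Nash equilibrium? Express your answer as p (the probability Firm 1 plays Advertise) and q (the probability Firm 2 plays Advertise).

For Firm 2 to be willing to mix, Firm 2 must be indifferent between Advertise and Not advertise, which pins down Firm 1's mix.
  Firm 2's payoff from Advertise: p·(-7) + (1−p)·8 = -15p + 8
  Firm 2's payoff from Not advertise: p·4 + (1−p)·1 = 3p + 1
  -15p + 8 = 3p + 1  ⇒  -18p = -7  ⇒  p = 7/18.
For Firm 1 to be willing to mix, Firm 1 must be indifferent between Advertise and Not advertise, which pins down Firm 2's mix.
  Firm 1's payoff to Advertise: q·5 + (1−q)·(-1) = 6q - 1
  Firm 1's payoff to Not advertise: q·(-6) + (1−q)·7 = -13q + 7
  6q - 1 = -13q + 7  ⇒  19q = 8  ⇒  q = 8/19.

p = 7/18, q = 8/19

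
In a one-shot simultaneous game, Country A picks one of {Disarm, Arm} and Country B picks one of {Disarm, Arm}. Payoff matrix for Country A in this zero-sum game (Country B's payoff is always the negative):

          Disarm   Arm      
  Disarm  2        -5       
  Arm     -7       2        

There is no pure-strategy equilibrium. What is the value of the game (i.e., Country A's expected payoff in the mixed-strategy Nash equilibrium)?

v = -31/16

For Country A to be willing to mix, Country A must be indifferent between Disarm and Arm, which pins down Country B's mix.
  Country A's expected payoff from Disarm: q·2 + (1−q)·(-5) = 7q - 5
  Country A's expected payoff from Arm: q·(-7) + (1−q)·2 = -9q + 2
  7q - 5 = -9q + 2  ⇒  16q = 7  ⇒  q = 7/16.
The value is Country A's expected payoff against this mix (using Disarm): (7/16)·2 + (9/16)·(-5) = -31/16.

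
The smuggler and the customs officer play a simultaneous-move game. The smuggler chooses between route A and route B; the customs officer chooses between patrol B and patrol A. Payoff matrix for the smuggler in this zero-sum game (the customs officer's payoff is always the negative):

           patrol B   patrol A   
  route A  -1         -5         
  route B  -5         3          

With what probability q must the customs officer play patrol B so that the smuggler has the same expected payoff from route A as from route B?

The customs officer's mix must leave the smuggler indifferent between route A and route B.
  the smuggler's payoff from route A: q·(-1) + (1−q)·(-5) = 4q - 5
  the smuggler's payoff from route B: q·(-5) + (1−q)·3 = -8q + 3
  4q - 5 = -8q + 3  ⇒  12q = 8  ⇒  q = 2/3.

q = 2/3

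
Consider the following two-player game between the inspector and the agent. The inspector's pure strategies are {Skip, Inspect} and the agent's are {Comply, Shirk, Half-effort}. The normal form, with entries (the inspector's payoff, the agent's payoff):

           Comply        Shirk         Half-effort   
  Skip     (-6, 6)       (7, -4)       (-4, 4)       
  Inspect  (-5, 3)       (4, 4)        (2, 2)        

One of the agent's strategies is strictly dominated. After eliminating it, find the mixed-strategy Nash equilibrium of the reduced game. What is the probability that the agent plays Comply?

q = 3/4

The agent's strategy Half-effort is strictly dominated by Comply: 6 > 4 and 3 > 2. Eliminate Half-effort.
For the inspector to be willing to mix, the inspector must be indifferent between Skip and Inspect, which pins down the agent's mix.
  the inspector's payoff from Skip: q·(-6) + (1−q)·7 = -13q + 7
  the inspector's payoff from Inspect: q·(-5) + (1−q)·4 = -9q + 4
  -13q + 7 = -9q + 4  ⇒  -4q = -3  ⇒  q = 3/4.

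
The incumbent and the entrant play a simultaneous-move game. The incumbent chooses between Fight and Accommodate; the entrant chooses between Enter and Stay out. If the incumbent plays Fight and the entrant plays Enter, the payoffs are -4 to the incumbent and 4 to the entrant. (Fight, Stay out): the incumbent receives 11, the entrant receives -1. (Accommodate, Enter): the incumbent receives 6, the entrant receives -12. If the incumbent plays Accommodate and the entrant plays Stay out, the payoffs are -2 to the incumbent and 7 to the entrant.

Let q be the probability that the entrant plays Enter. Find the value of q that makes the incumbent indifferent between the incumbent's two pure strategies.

The incumbent's indifference between Fight and Accommodate determines the entrant's mixing probability q:
  the incumbent's payoff to Fight: q·(-4) + (1−q)·11 = -15q + 11
  the incumbent's payoff to Accommodate: q·6 + (1−q)·(-2) = 8q - 2
  -15q + 11 = 8q - 2  ⇒  -23q = -13  ⇒  q = 13/23.

q = 13/23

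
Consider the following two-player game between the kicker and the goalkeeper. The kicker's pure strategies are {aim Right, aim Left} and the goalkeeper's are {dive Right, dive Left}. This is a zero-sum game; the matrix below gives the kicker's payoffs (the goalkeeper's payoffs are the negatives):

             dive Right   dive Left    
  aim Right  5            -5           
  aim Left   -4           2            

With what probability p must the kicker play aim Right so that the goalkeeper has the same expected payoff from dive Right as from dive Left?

Set the goalkeeper's expected payoff from dive Right equal to that from dive Left:
  the goalkeeper's payoff to dive Right: p·(-5) + (1−p)·4 = -9p + 4
  the goalkeeper's payoff to dive Left: p·5 + (1−p)·(-2) = 7p - 2
  -9p + 4 = 7p - 2  ⇒  -16p = -6  ⇒  p = 3/8.

p = 3/8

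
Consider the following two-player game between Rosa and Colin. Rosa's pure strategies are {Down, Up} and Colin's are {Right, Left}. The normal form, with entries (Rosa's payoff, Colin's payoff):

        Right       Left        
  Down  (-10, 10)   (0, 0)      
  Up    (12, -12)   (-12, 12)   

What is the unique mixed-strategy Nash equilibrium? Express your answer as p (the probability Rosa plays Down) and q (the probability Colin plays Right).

p = 12/17, q = 6/17

Rosa's mix must leave Colin indifferent between Right and Left.
  Colin's payoff to Right: p·10 + (1−p)·(-12) = 22p - 12
  Colin's payoff to Left: p·0 + (1−p)·12 = -12p + 12
  22p - 12 = -12p + 12  ⇒  34p = 24  ⇒  p = 12/17.
Set Rosa's expected payoff from Down equal to that from Up:
  Rosa's payoff from Down: q·(-10) + (1−q)·0 = -10q
  Rosa's payoff from Up: q·12 + (1−q)·(-12) = 24q - 12
  -10q = 24q - 12  ⇒  -34q = -12  ⇒  q = 6/17.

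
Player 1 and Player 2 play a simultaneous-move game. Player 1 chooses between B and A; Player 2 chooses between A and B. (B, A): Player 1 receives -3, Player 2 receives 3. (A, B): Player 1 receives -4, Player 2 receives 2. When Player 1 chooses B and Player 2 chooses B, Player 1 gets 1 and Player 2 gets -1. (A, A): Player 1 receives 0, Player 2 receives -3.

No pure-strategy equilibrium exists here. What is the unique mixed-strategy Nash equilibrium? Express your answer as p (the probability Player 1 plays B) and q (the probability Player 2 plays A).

Player 1's mix must leave Player 2 indifferent between A and B.
  Player 2's expected payoff from A: p·3 + (1−p)·(-3) = 6p - 3
  Player 2's expected payoff from B: p·(-1) + (1−p)·2 = -3p + 2
  6p - 3 = -3p + 2  ⇒  9p = 5  ⇒  p = 5/9.
Player 1's indifference between B and A determines Player 2's mixing probability q:
  Player 1's payoff from B: q·(-3) + (1−q)·1 = -4q + 1
  Player 1's payoff from A: q·0 + (1−q)·(-4) = 4q - 4
  -4q + 1 = 4q - 4  ⇒  -8q = -5  ⇒  q = 5/8.

p = 5/9, q = 5/8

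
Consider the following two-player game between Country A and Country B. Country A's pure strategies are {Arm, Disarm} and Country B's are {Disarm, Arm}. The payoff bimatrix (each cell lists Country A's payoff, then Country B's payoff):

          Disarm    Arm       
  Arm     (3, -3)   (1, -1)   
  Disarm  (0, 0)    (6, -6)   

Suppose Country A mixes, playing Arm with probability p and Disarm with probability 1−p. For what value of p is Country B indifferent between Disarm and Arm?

p = 3/4

In a mixed equilibrium Country B is indifferent between Disarm and Arm; this condition fixes p.
  Country B's payoff from Disarm: p·(-3) + (1−p)·0 = -3p
  Country B's payoff from Arm: p·(-1) + (1−p)·(-6) = 5p - 6
  -3p = 5p - 6  ⇒  -8p = -6  ⇒  p = 3/4.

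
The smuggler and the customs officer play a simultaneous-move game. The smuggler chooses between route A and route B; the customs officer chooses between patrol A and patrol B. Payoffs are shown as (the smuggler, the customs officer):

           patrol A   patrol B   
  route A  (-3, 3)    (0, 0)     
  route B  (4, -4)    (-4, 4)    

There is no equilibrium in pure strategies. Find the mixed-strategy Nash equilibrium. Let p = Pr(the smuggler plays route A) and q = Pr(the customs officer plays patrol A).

p = 8/11, q = 4/11

In a mixed equilibrium the customs officer is indifferent between patrol A and patrol B; this condition fixes p.
  the customs officer's expected payoff from patrol A: p·3 + (1−p)·(-4) = 7p - 4
  the customs officer's expected payoff from patrol B: p·0 + (1−p)·4 = -4p + 4
  7p - 4 = -4p + 4  ⇒  11p = 8  ⇒  p = 8/11.
For the smuggler to be willing to mix, the smuggler must be indifferent between route A and route B, which pins down the customs officer's mix.
  the smuggler's payoff to route A: q·(-3) + (1−q)·0 = -3q
  the smuggler's payoff to route B: q·4 + (1−q)·(-4) = 8q - 4
  -3q = 8q - 4  ⇒  -11q = -4  ⇒  q = 4/11.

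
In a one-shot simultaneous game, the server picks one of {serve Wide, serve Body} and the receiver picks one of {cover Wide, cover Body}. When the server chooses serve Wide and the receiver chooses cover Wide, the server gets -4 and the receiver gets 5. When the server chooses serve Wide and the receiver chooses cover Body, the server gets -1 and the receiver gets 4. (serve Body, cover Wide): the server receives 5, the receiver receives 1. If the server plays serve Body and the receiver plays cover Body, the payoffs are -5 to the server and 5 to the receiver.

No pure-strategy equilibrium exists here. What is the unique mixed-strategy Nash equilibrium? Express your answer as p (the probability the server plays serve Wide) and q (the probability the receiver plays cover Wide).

The server's mix must leave the receiver indifferent between cover Wide and cover Body.
  the receiver's payoff to cover Wide: p·5 + (1−p)·1 = 4p + 1
  the receiver's payoff to cover Body: p·4 + (1−p)·5 = -p + 5
  4p + 1 = -p + 5  ⇒  5p = 4  ⇒  p = 4/5.
For the server to be willing to mix, the server must be indifferent between serve Wide and serve Body, which pins down the receiver's mix.
  the server's expected payoff from serve Wide: q·(-4) + (1−q)·(-1) = -3q - 1
  the server's expected payoff from serve Body: q·5 + (1−q)·(-5) = 10q - 5
  -3q - 1 = 10q - 5  ⇒  -13q = -4  ⇒  q = 4/13.

p = 4/5, q = 4/13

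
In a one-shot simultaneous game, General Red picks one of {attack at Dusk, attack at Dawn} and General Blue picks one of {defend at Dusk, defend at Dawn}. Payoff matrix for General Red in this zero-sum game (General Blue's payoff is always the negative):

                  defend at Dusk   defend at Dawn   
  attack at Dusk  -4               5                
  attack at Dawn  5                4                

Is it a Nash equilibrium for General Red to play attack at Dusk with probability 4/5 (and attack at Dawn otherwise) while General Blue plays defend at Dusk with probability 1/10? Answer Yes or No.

Given General Red's mix p = 4/5, General Blue's payoff from defend at Dusk is 11/5 but from defend at Dawn is -24/5. General Blue strictly prefers defend at Dusk, so General Blue would not mix.
So the proposed profile is not a Nash equilibrium.

No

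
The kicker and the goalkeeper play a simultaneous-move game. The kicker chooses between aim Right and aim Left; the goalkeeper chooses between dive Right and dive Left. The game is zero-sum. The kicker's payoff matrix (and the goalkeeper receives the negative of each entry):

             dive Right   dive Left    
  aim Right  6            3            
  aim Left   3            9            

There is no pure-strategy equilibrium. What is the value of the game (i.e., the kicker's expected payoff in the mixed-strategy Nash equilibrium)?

The goalkeeper's mix must leave the kicker indifferent between aim Right and aim Left.
  the kicker's expected payoff from aim Right: q·6 + (1−q)·3 = 3q + 3
  the kicker's expected payoff from aim Left: q·3 + (1−q)·9 = -6q + 9
  3q + 3 = -6q + 9  ⇒  9q = 6  ⇒  q = 2/3.
The value is the kicker's expected payoff against this mix (using aim Right): (2/3)·6 + (1/3)·3 = 5.

v = 5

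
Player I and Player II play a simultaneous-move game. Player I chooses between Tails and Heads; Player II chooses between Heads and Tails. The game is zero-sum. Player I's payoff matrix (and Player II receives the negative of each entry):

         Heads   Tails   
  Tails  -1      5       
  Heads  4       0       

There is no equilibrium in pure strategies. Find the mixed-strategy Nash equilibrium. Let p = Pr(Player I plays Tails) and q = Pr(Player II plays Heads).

Player I's mix must leave Player II indifferent between Heads and Tails.
  Player II's expected payoff from Heads: p·1 + (1−p)·(-4) = 5p - 4
  Player II's expected payoff from Tails: p·(-5) + (1−p)·0 = -5p
  5p - 4 = -5p  ⇒  10p = 4  ⇒  p = 2/5.
Player I's indifference between Tails and Heads determines Player II's mixing probability q:
  Player I's payoff from Tails: q·(-1) + (1−q)·5 = -6q + 5
  Player I's payoff from Heads: q·4 + (1−q)·0 = 4q
  -6q + 5 = 4q  ⇒  -10q = -5  ⇒  q = 1/2.

p = 2/5, q = 1/2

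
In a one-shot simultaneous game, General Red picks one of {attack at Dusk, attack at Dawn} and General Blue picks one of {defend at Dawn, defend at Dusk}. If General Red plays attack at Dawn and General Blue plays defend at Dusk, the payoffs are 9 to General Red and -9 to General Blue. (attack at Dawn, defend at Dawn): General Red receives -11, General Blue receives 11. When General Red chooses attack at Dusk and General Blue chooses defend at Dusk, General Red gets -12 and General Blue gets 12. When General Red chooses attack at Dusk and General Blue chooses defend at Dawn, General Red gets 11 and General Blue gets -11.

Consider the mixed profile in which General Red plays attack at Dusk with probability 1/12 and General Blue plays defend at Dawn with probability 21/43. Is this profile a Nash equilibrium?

No

Given General Red's mix p = 1/12, General Blue's payoff from defend at Dawn is 55/6 but from defend at Dusk is -29/4. General Blue strictly prefers defend at Dawn, so General Blue would not mix.
So the proposed profile is not a Nash equilibrium.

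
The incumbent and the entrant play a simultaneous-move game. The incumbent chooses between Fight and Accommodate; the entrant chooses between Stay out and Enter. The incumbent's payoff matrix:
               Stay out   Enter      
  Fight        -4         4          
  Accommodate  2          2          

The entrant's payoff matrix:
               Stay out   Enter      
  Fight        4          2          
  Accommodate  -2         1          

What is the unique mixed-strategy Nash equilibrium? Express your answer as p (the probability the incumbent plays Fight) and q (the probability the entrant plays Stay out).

p = 3/5, q = 1/4

In a mixed equilibrium the entrant is indifferent between Stay out and Enter; this condition fixes p.
  the entrant's expected payoff from Stay out: p·4 + (1−p)·(-2) = 6p - 2
  the entrant's expected payoff from Enter: p·2 + (1−p)·1 = p + 1
  6p - 2 = p + 1  ⇒  5p = 3  ⇒  p = 3/5.
Set the incumbent's expected payoff from Fight equal to that from Accommodate:
  the incumbent's payoff from Fight: q·(-4) + (1−q)·4 = -8q + 4
  the incumbent's payoff from Accommodate: q·2 + (1−q)·2 = 2
  -8q + 4 = 2  ⇒  -8q = -2  ⇒  q = 1/4.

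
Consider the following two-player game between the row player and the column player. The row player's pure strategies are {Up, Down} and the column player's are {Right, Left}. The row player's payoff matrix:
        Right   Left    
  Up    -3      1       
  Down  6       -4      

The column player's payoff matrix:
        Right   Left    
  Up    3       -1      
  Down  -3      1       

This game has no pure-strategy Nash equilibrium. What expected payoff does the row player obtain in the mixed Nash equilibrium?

-3/7

For the row player to be willing to mix, the row player must be indifferent between Up and Down, which pins down the column player's mix.
  the row player's expected payoff from Up: q·(-3) + (1−q)·1 = -4q + 1
  the row player's expected payoff from Down: q·6 + (1−q)·(-4) = 10q - 4
  -4q + 1 = 10q - 4  ⇒  -14q = -5  ⇒  q = 5/14.
At equilibrium the row player is indifferent across rows, so the row player's payoff equals the payoff from Up: (5/14)·(-3) + (9/14)·1 = -3/7.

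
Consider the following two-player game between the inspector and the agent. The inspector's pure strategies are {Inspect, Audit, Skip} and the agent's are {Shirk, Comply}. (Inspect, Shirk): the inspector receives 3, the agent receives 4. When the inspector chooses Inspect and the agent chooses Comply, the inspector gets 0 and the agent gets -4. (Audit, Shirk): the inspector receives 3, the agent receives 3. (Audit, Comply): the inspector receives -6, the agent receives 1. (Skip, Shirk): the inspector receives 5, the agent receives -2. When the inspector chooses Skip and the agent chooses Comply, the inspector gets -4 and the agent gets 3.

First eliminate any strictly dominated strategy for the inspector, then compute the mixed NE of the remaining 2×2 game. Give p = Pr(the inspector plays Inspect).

The inspector's strategy Audit is strictly dominated by Skip: 5 > 3 and -4 > -6. Eliminate Audit.
The agent's indifference between Shirk and Comply determines the inspector's mixing probability p:
  the agent's payoff from Shirk: p·4 + (1−p)·(-2) = 6p - 2
  the agent's payoff from Comply: p·(-4) + (1−p)·3 = -7p + 3
  6p - 2 = -7p + 3  ⇒  13p = 5  ⇒  p = 5/13.

p = 5/13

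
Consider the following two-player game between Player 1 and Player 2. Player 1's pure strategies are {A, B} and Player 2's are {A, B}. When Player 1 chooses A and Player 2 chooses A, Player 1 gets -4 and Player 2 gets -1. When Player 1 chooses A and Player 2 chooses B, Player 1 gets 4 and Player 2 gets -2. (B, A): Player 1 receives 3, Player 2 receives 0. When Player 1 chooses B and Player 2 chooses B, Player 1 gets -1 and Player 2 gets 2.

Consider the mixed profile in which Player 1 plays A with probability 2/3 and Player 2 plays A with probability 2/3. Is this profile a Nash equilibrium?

No

Given Player 2's mix q = 2/3, Player 1's payoff from A is -4/3 but from B is 5/3. Player 1 strictly prefers B, so Player 1 would not mix.
So the proposed profile is not a Nash equilibrium.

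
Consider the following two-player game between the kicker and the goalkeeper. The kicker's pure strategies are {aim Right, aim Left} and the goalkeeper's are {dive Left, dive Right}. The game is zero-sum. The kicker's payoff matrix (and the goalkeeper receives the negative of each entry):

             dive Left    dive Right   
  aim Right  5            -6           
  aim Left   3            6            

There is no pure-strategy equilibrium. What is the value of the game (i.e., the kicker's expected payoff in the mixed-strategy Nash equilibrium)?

The goalkeeper's mix must leave the kicker indifferent between aim Right and aim Left.
  the kicker's payoff to aim Right: q·5 + (1−q)·(-6) = 11q - 6
  the kicker's payoff to aim Left: q·3 + (1−q)·6 = -3q + 6
  11q - 6 = -3q + 6  ⇒  14q = 12  ⇒  q = 6/7.
The value is the kicker's expected payoff against this mix (using aim Right): (6/7)·5 + (1/7)·(-6) = 24/7.

v = 24/7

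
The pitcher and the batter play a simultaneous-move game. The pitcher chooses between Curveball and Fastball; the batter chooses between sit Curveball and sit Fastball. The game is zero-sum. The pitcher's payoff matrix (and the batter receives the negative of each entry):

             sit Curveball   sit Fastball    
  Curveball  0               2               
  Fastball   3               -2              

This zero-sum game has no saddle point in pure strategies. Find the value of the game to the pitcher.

v = 6/7

In a mixed equilibrium the pitcher is indifferent between Curveball and Fastball; this condition fixes q.
  the pitcher's payoff from Curveball: q·0 + (1−q)·2 = -2q + 2
  the pitcher's payoff from Fastball: q·3 + (1−q)·(-2) = 5q - 2
  -2q + 2 = 5q - 2  ⇒  -7q = -4  ⇒  q = 4/7.
The value is the pitcher's expected payoff against this mix (using Curveball): (4/7)·0 + (3/7)·2 = 6/7.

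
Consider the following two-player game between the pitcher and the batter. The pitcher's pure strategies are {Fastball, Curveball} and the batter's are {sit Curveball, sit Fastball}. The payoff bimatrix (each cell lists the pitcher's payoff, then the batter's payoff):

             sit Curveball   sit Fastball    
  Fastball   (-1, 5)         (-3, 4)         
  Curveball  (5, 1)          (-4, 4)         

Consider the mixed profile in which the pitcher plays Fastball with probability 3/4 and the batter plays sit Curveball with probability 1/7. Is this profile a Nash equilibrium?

Check the batter's indifference given the pitcher's mix p = 3/4:
  payoff from sit Curveball = 4; payoff from sit Fastball = 4 — equal.
Check the pitcher's indifference given the batter's mix q = 1/7:
  payoff from Fastball = -19/7; payoff from Curveball = -19/7 — equal.
Both players are indifferent, so neither can profitably deviate.

Yes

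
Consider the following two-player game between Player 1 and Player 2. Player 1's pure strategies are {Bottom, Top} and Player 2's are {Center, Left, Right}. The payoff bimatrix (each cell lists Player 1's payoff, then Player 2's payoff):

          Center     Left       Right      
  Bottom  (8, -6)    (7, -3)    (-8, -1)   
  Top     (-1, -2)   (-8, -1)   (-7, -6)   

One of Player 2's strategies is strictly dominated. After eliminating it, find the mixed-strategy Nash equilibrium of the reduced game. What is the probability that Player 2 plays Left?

q = 1/16

Player 2's strategy Center is strictly dominated by Left: -3 > -6 and -1 > -2. Eliminate Center.
For Player 1 to be willing to mix, Player 1 must be indifferent between Bottom and Top, which pins down Player 2's mix.
  Player 1's payoff to Bottom: q·7 + (1−q)·(-8) = 15q - 8
  Player 1's payoff to Top: q·(-8) + (1−q)·(-7) = -q - 7
  15q - 8 = -q - 7  ⇒  16q = 1  ⇒  q = 1/16.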